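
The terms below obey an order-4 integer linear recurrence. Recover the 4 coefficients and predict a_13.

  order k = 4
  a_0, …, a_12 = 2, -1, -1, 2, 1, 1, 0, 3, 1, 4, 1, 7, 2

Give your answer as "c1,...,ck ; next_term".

0,1,0,1 ; 11

  a_4 = 0·2 + 1·-1 + 0·-1 + 1·2 = 1
  a_5 = 0·1 + 1·2 + 0·-1 + 1·-1 = 1
  a_6 = 0·1 + 1·1 + 0·2 + 1·-1 = 0
  a_7 = 0·0 + 1·1 + 0·1 + 1·2 = 3
  a_8 = 0·3 + 1·0 + 0·1 + 1·1 = 1
  a_9 = 0·1 + 1·3 + 0·0 + 1·1 = 4
  a_10 = 0·4 + 1·1 + 0·3 + 1·0 = 1
  a_11 = 0·1 + 1·4 + 0·1 + 1·3 = 7
  a_12 = 0·7 + 1·1 + 0·4 + 1·1 = 2
  a_13 = 0·2 + 1·7 + 0·1 + 1·4 = 11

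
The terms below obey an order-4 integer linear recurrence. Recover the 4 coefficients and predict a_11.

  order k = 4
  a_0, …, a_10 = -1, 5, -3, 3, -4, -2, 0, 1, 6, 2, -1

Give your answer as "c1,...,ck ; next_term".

  a_4 = 0·3 + 0·-3 + -1·5 + -1·-1 = -4
  a_5 = 0·-4 + 0·3 + -1·-3 + -1·5 = -2
  a_6 = 0·-2 + 0·-4 + -1·3 + -1·-3 = 0
  a_7 = 0·0 + 0·-2 + -1·-4 + -1·3 = 1
  a_8 = 0·1 + 0·0 + -1·-2 + -1·-4 = 6
  a_9 = 0·6 + 0·1 + -1·0 + -1·-2 = 2
  a_10 = 0·2 + 0·6 + -1·1 + -1·0 = -1
  a_11 = 0·-1 + 0·2 + -1·6 + -1·1 = -7

0,0,-1,-1 ; -7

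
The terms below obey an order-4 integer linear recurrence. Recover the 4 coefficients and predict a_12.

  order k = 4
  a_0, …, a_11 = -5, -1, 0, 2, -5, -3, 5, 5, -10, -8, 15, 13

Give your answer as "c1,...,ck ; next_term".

  a_4 = 0·2 + -1·0 + 0·-1 + 1·-5 = -5
  a_5 = 0·-5 + -1·2 + 0·0 + 1·-1 = -3
  a_6 = 0·-3 + -1·-5 + 0·2 + 1·0 = 5
  a_7 = 0·5 + -1·-3 + 0·-5 + 1·2 = 5
  a_8 = 0·5 + -1·5 + 0·-3 + 1·-5 = -10
  a_9 = 0·-10 + -1·5 + 0·5 + 1·-3 = -8
  a_10 = 0·-8 + -1·-10 + 0·5 + 1·5 = 15
  a_11 = 0·15 + -1·-8 + 0·-10 + 1·5 = 13
  a_12 = 0·13 + -1·15 + 0·-8 + 1·-10 = -25

0,-1,0,1 ; -25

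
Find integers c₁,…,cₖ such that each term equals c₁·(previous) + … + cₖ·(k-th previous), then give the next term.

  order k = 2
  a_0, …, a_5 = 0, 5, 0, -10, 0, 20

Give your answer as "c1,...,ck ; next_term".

0,-2 ; 0

  a_2 = 0·5 + -2·0 = 0
  a_3 = 0·0 + -2·5 = -10
  a_4 = 0·-10 + -2·0 = 0
  a_5 = 0·0 + -2·-10 = 20
  a_6 = 0·20 + -2·0 = 0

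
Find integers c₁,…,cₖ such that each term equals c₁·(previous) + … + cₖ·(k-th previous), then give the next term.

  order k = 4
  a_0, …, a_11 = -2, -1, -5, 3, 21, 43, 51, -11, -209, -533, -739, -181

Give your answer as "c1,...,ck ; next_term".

2,-2,-1,-2 ; 2067

  a_4 = 2·3 + -2·-5 + -1·-1 + -2·-2 = 21
  a_5 = 2·21 + -2·3 + -1·-5 + -2·-1 = 43
  a_6 = 2·43 + -2·21 + -1·3 + -2·-5 = 51
  a_7 = 2·51 + -2·43 + -1·21 + -2·3 = -11
  a_8 = 2·-11 + -2·51 + -1·43 + -2·21 = -209
  a_9 = 2·-209 + -2·-11 + -1·51 + -2·43 = -533
  a_10 = 2·-533 + -2·-209 + -1·-11 + -2·51 = -739
  a_11 = 2·-739 + -2·-533 + -1·-209 + -2·-11 = -181
  a_12 = 2·-181 + -2·-739 + -1·-533 + -2·-209 = 2067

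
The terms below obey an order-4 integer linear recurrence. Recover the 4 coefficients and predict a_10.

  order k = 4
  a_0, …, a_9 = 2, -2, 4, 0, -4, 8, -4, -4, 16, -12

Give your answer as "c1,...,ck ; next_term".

  a_4 = 1·0 + 1·4 + 2·-2 + -2·2 = -4
  a_5 = 1·-4 + 1·0 + 2·4 + -2·-2 = 8
  a_6 = 1·8 + 1·-4 + 2·0 + -2·4 = -4
  a_7 = 1·-4 + 1·8 + 2·-4 + -2·0 = -4
  a_8 = 1·-4 + 1·-4 + 2·8 + -2·-4 = 16
  a_9 = 1·16 + 1·-4 + 2·-4 + -2·8 = -12
  a_10 = 1·-12 + 1·16 + 2·-4 + -2·-4 = 4

1,1,2,-2 ; 4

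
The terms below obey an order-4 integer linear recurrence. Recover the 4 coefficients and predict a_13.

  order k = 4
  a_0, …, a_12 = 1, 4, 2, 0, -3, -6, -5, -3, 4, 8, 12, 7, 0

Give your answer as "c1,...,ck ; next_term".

0,1,-1,-1 ; -13

  a_4 = 0·0 + 1·2 + -1·4 + -1·1 = -3
  a_5 = 0·-3 + 1·0 + -1·2 + -1·4 = -6
  a_6 = 0·-6 + 1·-3 + -1·0 + -1·2 = -5
  a_7 = 0·-5 + 1·-6 + -1·-3 + -1·0 = -3
  a_8 = 0·-3 + 1·-5 + -1·-6 + -1·-3 = 4
  a_9 = 0·4 + 1·-3 + -1·-5 + -1·-6 = 8
  a_10 = 0·8 + 1·4 + -1·-3 + -1·-5 = 12
  a_11 = 0·12 + 1·8 + -1·4 + -1·-3 = 7
  a_12 = 0·7 + 1·12 + -1·8 + -1·4 = 0
  a_13 = 0·0 + 1·7 + -1·12 + -1·8 = -13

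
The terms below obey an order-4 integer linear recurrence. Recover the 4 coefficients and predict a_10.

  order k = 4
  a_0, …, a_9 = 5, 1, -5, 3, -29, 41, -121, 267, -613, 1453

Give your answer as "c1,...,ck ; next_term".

  a_4 = -1·3 + 3·-5 + -1·1 + -2·5 = -29
  a_5 = -1·-29 + 3·3 + -1·-5 + -2·1 = 41
  a_6 = -1·41 + 3·-29 + -1·3 + -2·-5 = -121
  a_7 = -1·-121 + 3·41 + -1·-29 + -2·3 = 267
  a_8 = -1·267 + 3·-121 + -1·41 + -2·-29 = -613
  a_9 = -1·-613 + 3·267 + -1·-121 + -2·41 = 1453
  a_10 = -1·1453 + 3·-613 + -1·267 + -2·-121 = -3317

-1,3,-1,-2 ; -3317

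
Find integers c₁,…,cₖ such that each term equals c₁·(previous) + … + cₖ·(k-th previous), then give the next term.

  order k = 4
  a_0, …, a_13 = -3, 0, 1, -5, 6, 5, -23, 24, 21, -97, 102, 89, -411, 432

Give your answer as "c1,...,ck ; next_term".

  a_4 = -1·-5 + -2·1 + 1·0 + -1·-3 = 6
  a_5 = -1·6 + -2·-5 + 1·1 + -1·0 = 5
  a_6 = -1·5 + -2·6 + 1·-5 + -1·1 = -23
  a_7 = -1·-23 + -2·5 + 1·6 + -1·-5 = 24
  a_8 = -1·24 + -2·-23 + 1·5 + -1·6 = 21
  a_9 = -1·21 + -2·24 + 1·-23 + -1·5 = -97
  a_10 = -1·-97 + -2·21 + 1·24 + -1·-23 = 102
  a_11 = -1·102 + -2·-97 + 1·21 + -1·24 = 89
  a_12 = -1·89 + -2·102 + 1·-97 + -1·21 = -411
  a_13 = -1·-411 + -2·89 + 1·102 + -1·-97 = 432
  a_14 = -1·432 + -2·-411 + 1·89 + -1·102 = 377

-1,-2,1,-1 ; 377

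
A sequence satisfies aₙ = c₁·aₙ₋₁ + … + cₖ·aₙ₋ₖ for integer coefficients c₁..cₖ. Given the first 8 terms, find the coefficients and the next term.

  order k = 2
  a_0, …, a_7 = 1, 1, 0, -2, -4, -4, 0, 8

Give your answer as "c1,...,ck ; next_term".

2,-2 ; 16

  a_2 = 2·1 + -2·1 = 0
  a_3 = 2·0 + -2·1 = -2
  a_4 = 2·-2 + -2·0 = -4
  a_5 = 2·-4 + -2·-2 = -4
  a_6 = 2·-4 + -2·-4 = 0
  a_7 = 2·0 + -2·-4 = 8
  a_8 = 2·8 + -2·0 = 16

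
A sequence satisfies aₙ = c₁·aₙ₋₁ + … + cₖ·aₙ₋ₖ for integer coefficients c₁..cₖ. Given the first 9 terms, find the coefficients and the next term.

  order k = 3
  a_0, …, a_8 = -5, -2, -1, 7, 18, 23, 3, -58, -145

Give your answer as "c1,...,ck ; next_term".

2,-2,-1 ; -177

  a_3 = 2·-1 + -2·-2 + -1·-5 = 7
  a_4 = 2·7 + -2·-1 + -1·-2 = 18
  a_5 = 2·18 + -2·7 + -1·-1 = 23
  a_6 = 2·23 + -2·18 + -1·7 = 3
  a_7 = 2·3 + -2·23 + -1·18 = -58
  a_8 = 2·-58 + -2·3 + -1·23 = -145
  a_9 = 2·-145 + -2·-58 + -1·3 = -177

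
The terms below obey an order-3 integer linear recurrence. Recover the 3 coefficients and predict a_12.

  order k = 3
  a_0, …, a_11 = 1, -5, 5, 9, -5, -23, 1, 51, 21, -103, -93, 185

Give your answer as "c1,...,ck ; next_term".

0,-2,-1 ; 289

  a_3 = 0·5 + -2·-5 + -1·1 = 9
  a_4 = 0·9 + -2·5 + -1·-5 = -5
  a_5 = 0·-5 + -2·9 + -1·5 = -23
  a_6 = 0·-23 + -2·-5 + -1·9 = 1
  a_7 = 0·1 + -2·-23 + -1·-5 = 51
  a_8 = 0·51 + -2·1 + -1·-23 = 21
  a_9 = 0·21 + -2·51 + -1·1 = -103
  a_10 = 0·-103 + -2·21 + -1·51 = -93
  a_11 = 0·-93 + -2·-103 + -1·21 = 185
  a_12 = 0·185 + -2·-93 + -1·-103 = 289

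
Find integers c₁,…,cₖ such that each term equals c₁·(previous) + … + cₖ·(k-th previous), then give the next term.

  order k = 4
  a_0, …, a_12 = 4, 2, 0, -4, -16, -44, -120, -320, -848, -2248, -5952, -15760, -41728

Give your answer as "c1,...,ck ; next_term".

  a_4 = 2·-4 + 2·0 + 0·2 + -2·4 = -16
  a_5 = 2·-16 + 2·-4 + 0·0 + -2·2 = -44
  a_6 = 2·-44 + 2·-16 + 0·-4 + -2·0 = -120
  a_7 = 2·-120 + 2·-44 + 0·-16 + -2·-4 = -320
  a_8 = 2·-320 + 2·-120 + 0·-44 + -2·-16 = -848
  a_9 = 2·-848 + 2·-320 + 0·-120 + -2·-44 = -2248
  a_10 = 2·-2248 + 2·-848 + 0·-320 + -2·-120 = -5952
  a_11 = 2·-5952 + 2·-2248 + 0·-848 + -2·-320 = -15760
  a_12 = 2·-15760 + 2·-5952 + 0·-2248 + -2·-848 = -41728
  a_13 = 2·-41728 + 2·-15760 + 0·-5952 + -2·-2248 = -110480

2,2,0,-2 ; -110480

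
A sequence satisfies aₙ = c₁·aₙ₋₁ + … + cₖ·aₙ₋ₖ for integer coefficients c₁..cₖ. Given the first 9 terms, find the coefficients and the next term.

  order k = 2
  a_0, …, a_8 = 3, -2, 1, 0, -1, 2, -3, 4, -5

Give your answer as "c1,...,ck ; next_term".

-2,-1 ; 6

  a_2 = -2·-2 + -1·3 = 1
  a_3 = -2·1 + -1·-2 = 0
  a_4 = -2·0 + -1·1 = -1
  a_5 = -2·-1 + -1·0 = 2
  a_6 = -2·2 + -1·-1 = -3
  a_7 = -2·-3 + -1·2 = 4
  a_8 = -2·4 + -1·-3 = -5
  a_9 = -2·-5 + -1·4 = 6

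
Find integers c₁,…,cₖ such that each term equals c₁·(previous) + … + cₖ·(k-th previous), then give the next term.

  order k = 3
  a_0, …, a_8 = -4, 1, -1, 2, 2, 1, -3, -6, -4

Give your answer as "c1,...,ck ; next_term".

  a_3 = 1·-1 + -1·1 + -1·-4 = 2
  a_4 = 1·2 + -1·-1 + -1·1 = 2
  a_5 = 1·2 + -1·2 + -1·-1 = 1
  a_6 = 1·1 + -1·2 + -1·2 = -3
  a_7 = 1·-3 + -1·1 + -1·2 = -6
  a_8 = 1·-6 + -1·-3 + -1·1 = -4
  a_9 = 1·-4 + -1·-6 + -1·-3 = 5

1,-1,-1 ; 5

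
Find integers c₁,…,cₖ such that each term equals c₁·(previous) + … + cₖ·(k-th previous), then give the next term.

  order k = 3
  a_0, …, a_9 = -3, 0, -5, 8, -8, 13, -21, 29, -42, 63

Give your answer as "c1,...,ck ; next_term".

  a_3 = -1·-5 + 0·0 + -1·-3 = 8
  a_4 = -1·8 + 0·-5 + -1·0 = -8
  a_5 = -1·-8 + 0·8 + -1·-5 = 13
  a_6 = -1·13 + 0·-8 + -1·8 = -21
  a_7 = -1·-21 + 0·13 + -1·-8 = 29
  a_8 = -1·29 + 0·-21 + -1·13 = -42
  a_9 = -1·-42 + 0·29 + -1·-21 = 63
  a_10 = -1·63 + 0·-42 + -1·29 = -92

-1,0,-1 ; -92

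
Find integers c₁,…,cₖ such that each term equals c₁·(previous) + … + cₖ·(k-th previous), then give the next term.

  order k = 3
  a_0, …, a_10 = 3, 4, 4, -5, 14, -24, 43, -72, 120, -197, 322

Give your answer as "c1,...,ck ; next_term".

-2,0,1 ; -524

  a_3 = -2·4 + 0·4 + 1·3 = -5
  a_4 = -2·-5 + 0·4 + 1·4 = 14
  a_5 = -2·14 + 0·-5 + 1·4 = -24
  a_6 = -2·-24 + 0·14 + 1·-5 = 43
  a_7 = -2·43 + 0·-24 + 1·14 = -72
  a_8 = -2·-72 + 0·43 + 1·-24 = 120
  a_9 = -2·120 + 0·-72 + 1·43 = -197
  a_10 = -2·-197 + 0·120 + 1·-72 = 322
  a_11 = -2·322 + 0·-197 + 1·120 = -524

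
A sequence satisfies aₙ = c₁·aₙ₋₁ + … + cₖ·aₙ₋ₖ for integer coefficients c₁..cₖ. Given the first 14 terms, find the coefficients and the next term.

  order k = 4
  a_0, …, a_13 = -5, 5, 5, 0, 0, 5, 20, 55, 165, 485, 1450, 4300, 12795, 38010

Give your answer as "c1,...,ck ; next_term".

2,3,-1,2 ; 113005

  a_4 = 2·0 + 3·5 + -1·5 + 2·-5 = 0
  a_5 = 2·0 + 3·0 + -1·5 + 2·5 = 5
  a_6 = 2·5 + 3·0 + -1·0 + 2·5 = 20
  a_7 = 2·20 + 3·5 + -1·0 + 2·0 = 55
  a_8 = 2·55 + 3·20 + -1·5 + 2·0 = 165
  a_9 = 2·165 + 3·55 + -1·20 + 2·5 = 485
  a_10 = 2·485 + 3·165 + -1·55 + 2·20 = 1450
  a_11 = 2·1450 + 3·485 + -1·165 + 2·55 = 4300
  a_12 = 2·4300 + 3·1450 + -1·485 + 2·165 = 12795
  a_13 = 2·12795 + 3·4300 + -1·1450 + 2·485 = 38010
  a_14 = 2·38010 + 3·12795 + -1·4300 + 2·1450 = 113005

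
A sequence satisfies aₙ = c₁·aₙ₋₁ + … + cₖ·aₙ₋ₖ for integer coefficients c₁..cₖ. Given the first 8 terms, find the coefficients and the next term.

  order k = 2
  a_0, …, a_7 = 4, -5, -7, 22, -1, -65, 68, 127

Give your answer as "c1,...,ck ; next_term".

  a_2 = -1·-5 + -3·4 = -7
  a_3 = -1·-7 + -3·-5 = 22
  a_4 = -1·22 + -3·-7 = -1
  a_5 = -1·-1 + -3·22 = -65
  a_6 = -1·-65 + -3·-1 = 68
  a_7 = -1·68 + -3·-65 = 127
  a_8 = -1·127 + -3·68 = -331

-1,-3 ; -331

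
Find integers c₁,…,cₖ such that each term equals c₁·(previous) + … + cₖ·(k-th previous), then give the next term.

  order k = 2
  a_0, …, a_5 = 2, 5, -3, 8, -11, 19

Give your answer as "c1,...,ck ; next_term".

  a_2 = -1·5 + 1·2 = -3
  a_3 = -1·-3 + 1·5 = 8
  a_4 = -1·8 + 1·-3 = -11
  a_5 = -1·-11 + 1·8 = 19
  a_6 = -1·19 + 1·-11 = -30

-1,1 ; -30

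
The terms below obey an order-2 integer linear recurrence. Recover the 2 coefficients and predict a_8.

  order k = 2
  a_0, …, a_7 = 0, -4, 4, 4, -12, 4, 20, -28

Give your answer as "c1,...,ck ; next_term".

  a_2 = -1·-4 + -2·0 = 4
  a_3 = -1·4 + -2·-4 = 4
  a_4 = -1·4 + -2·4 = -12
  a_5 = -1·-12 + -2·4 = 4
  a_6 = -1·4 + -2·-12 = 20
  a_7 = -1·20 + -2·4 = -28
  a_8 = -1·-28 + -2·20 = -12

-1,-2 ; -12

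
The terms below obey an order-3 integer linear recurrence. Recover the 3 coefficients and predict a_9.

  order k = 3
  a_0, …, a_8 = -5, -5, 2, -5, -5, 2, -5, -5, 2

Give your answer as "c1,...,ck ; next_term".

  a_3 = 0·2 + 0·-5 + 1·-5 = -5
  a_4 = 0·-5 + 0·2 + 1·-5 = -5
  a_5 = 0·-5 + 0·-5 + 1·2 = 2
  a_6 = 0·2 + 0·-5 + 1·-5 = -5
  a_7 = 0·-5 + 0·2 + 1·-5 = -5
  a_8 = 0·-5 + 0·-5 + 1·2 = 2
  a_9 = 0·2 + 0·-5 + 1·-5 = -5

0,0,1 ; -5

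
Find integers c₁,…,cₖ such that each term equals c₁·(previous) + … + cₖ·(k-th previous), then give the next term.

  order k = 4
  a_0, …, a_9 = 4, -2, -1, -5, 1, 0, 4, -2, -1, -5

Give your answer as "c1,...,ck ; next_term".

  a_4 = 1·-5 + 0·-1 + -1·-2 + 1·4 = 1
  a_5 = 1·1 + 0·-5 + -1·-1 + 1·-2 = 0
  a_6 = 1·0 + 0·1 + -1·-5 + 1·-1 = 4
  a_7 = 1·4 + 0·0 + -1·1 + 1·-5 = -2
  a_8 = 1·-2 + 0·4 + -1·0 + 1·1 = -1
  a_9 = 1·-1 + 0·-2 + -1·4 + 1·0 = -5
  a_10 = 1·-5 + 0·-1 + -1·-2 + 1·4 = 1

1,0,-1,1 ; 1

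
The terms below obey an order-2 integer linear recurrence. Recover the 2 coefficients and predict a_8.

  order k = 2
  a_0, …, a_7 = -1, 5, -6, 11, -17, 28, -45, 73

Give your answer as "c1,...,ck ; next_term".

-1,1 ; -118

  a_2 = -1·5 + 1·-1 = -6
  a_3 = -1·-6 + 1·5 = 11
  a_4 = -1·11 + 1·-6 = -17
  a_5 = -1·-17 + 1·11 = 28
  a_6 = -1·28 + 1·-17 = -45
  a_7 = -1·-45 + 1·28 = 73
  a_8 = -1·73 + 1·-45 = -118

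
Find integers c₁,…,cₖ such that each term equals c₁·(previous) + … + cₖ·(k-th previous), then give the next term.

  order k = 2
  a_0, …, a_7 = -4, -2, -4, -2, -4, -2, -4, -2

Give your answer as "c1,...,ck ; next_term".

  a_2 = 0·-2 + 1·-4 = -4
  a_3 = 0·-4 + 1·-2 = -2
  a_4 = 0·-2 + 1·-4 = -4
  a_5 = 0·-4 + 1·-2 = -2
  a_6 = 0·-2 + 1·-4 = -4
  a_7 = 0·-4 + 1·-2 = -2
  a_8 = 0·-2 + 1·-4 = -4

0,1 ; -4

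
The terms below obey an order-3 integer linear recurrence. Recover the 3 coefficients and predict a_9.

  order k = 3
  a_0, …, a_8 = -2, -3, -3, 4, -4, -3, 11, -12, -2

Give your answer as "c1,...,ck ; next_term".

-1,-1,1 ; 25

  a_3 = -1·-3 + -1·-3 + 1·-2 = 4
  a_4 = -1·4 + -1·-3 + 1·-3 = -4
  a_5 = -1·-4 + -1·4 + 1·-3 = -3
  a_6 = -1·-3 + -1·-4 + 1·4 = 11
  a_7 = -1·11 + -1·-3 + 1·-4 = -12
  a_8 = -1·-12 + -1·11 + 1·-3 = -2
  a_9 = -1·-2 + -1·-12 + 1·11 = 25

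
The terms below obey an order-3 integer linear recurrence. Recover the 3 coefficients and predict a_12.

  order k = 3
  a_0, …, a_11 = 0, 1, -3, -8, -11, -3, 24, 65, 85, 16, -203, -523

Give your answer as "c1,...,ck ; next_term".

2,-2,-1 ; -656

  a_3 = 2·-3 + -2·1 + -1·0 = -8
  a_4 = 2·-8 + -2·-3 + -1·1 = -11
  a_5 = 2·-11 + -2·-8 + -1·-3 = -3
  a_6 = 2·-3 + -2·-11 + -1·-8 = 24
  a_7 = 2·24 + -2·-3 + -1·-11 = 65
  a_8 = 2·65 + -2·24 + -1·-3 = 85
  a_9 = 2·85 + -2·65 + -1·24 = 16
  a_10 = 2·16 + -2·85 + -1·65 = -203
  a_11 = 2·-203 + -2·16 + -1·85 = -523
  a_12 = 2·-523 + -2·-203 + -1·16 = -656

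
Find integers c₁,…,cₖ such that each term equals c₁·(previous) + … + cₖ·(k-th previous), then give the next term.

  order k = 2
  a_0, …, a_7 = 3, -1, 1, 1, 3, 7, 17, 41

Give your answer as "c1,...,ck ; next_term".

2,1 ; 99

  a_2 = 2·-1 + 1·3 = 1
  a_3 = 2·1 + 1·-1 = 1
  a_4 = 2·1 + 1·1 = 3
  a_5 = 2·3 + 1·1 = 7
  a_6 = 2·7 + 1·3 = 17
  a_7 = 2·17 + 1·7 = 41
  a_8 = 2·41 + 1·17 = 99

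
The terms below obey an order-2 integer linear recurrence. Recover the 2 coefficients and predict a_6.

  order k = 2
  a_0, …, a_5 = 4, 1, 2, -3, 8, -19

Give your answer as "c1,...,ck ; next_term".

  a_2 = -2·1 + 1·4 = 2
  a_3 = -2·2 + 1·1 = -3
  a_4 = -2·-3 + 1·2 = 8
  a_5 = -2·8 + 1·-3 = -19
  a_6 = -2·-19 + 1·8 = 46

-2,1 ; 46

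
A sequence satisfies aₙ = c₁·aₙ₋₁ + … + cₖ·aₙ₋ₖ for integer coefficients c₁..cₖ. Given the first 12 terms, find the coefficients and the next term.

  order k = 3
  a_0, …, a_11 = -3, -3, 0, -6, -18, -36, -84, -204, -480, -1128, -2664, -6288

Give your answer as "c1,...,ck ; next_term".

2,0,2 ; -14832

  a_3 = 2·0 + 0·-3 + 2·-3 = -6
  a_4 = 2·-6 + 0·0 + 2·-3 = -18
  a_5 = 2·-18 + 0·-6 + 2·0 = -36
  a_6 = 2·-36 + 0·-18 + 2·-6 = -84
  a_7 = 2·-84 + 0·-36 + 2·-18 = -204
  a_8 = 2·-204 + 0·-84 + 2·-36 = -480
  a_9 = 2·-480 + 0·-204 + 2·-84 = -1128
  a_10 = 2·-1128 + 0·-480 + 2·-204 = -2664
  a_11 = 2·-2664 + 0·-1128 + 2·-480 = -6288
  a_12 = 2·-6288 + 0·-2664 + 2·-1128 = -14832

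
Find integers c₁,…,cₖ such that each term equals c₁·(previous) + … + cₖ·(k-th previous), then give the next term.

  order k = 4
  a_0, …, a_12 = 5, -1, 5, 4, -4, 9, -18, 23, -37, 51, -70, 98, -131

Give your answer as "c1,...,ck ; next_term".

-1,1,0,-1 ; 178

  a_4 = -1·4 + 1·5 + 0·-1 + -1·5 = -4
  a_5 = -1·-4 + 1·4 + 0·5 + -1·-1 = 9
  a_6 = -1·9 + 1·-4 + 0·4 + -1·5 = -18
  a_7 = -1·-18 + 1·9 + 0·-4 + -1·4 = 23
  a_8 = -1·23 + 1·-18 + 0·9 + -1·-4 = -37
  a_9 = -1·-37 + 1·23 + 0·-18 + -1·9 = 51
  a_10 = -1·51 + 1·-37 + 0·23 + -1·-18 = -70
  a_11 = -1·-70 + 1·51 + 0·-37 + -1·23 = 98
  a_12 = -1·98 + 1·-70 + 0·51 + -1·-37 = -131
  a_13 = -1·-131 + 1·98 + 0·-70 + -1·51 = 178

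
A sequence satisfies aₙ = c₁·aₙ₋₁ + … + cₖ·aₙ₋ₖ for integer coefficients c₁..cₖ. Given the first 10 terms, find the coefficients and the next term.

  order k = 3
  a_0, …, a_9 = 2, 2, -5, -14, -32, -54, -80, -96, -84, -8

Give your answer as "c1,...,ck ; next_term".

  a_3 = 2·-5 + 0·2 + -2·2 = -14
  a_4 = 2·-14 + 0·-5 + -2·2 = -32
  a_5 = 2·-32 + 0·-14 + -2·-5 = -54
  a_6 = 2·-54 + 0·-32 + -2·-14 = -80
  a_7 = 2·-80 + 0·-54 + -2·-32 = -96
  a_8 = 2·-96 + 0·-80 + -2·-54 = -84
  a_9 = 2·-84 + 0·-96 + -2·-80 = -8
  a_10 = 2·-8 + 0·-84 + -2·-96 = 176

2,0,-2 ; 176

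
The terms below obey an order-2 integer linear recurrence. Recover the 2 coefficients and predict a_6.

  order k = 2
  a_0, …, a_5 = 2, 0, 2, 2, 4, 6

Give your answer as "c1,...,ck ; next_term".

1,1 ; 10

  a_2 = 1·0 + 1·2 = 2
  a_3 = 1·2 + 1·0 = 2
  a_4 = 1·2 + 1·2 = 4
  a_5 = 1·4 + 1·2 = 6
  a_6 = 1·6 + 1·4 = 10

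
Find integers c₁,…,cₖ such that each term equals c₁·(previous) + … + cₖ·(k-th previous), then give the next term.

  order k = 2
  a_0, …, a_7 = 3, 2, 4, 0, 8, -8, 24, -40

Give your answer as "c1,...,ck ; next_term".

  a_2 = -1·2 + 2·3 = 4
  a_3 = -1·4 + 2·2 = 0
  a_4 = -1·0 + 2·4 = 8
  a_5 = -1·8 + 2·0 = -8
  a_6 = -1·-8 + 2·8 = 24
  a_7 = -1·24 + 2·-8 = -40
  a_8 = -1·-40 + 2·24 = 88

-1,2 ; 88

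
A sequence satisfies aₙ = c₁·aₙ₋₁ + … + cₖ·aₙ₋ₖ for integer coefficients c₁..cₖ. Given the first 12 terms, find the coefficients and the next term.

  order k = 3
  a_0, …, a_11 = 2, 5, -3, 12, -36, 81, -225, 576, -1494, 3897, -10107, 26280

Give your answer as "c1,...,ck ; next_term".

-1,3,-3 ; -68292

  a_3 = -1·-3 + 3·5 + -3·2 = 12
  a_4 = -1·12 + 3·-3 + -3·5 = -36
  a_5 = -1·-36 + 3·12 + -3·-3 = 81
  a_6 = -1·81 + 3·-36 + -3·12 = -225
  a_7 = -1·-225 + 3·81 + -3·-36 = 576
  a_8 = -1·576 + 3·-225 + -3·81 = -1494
  a_9 = -1·-1494 + 3·576 + -3·-225 = 3897
  a_10 = -1·3897 + 3·-1494 + -3·576 = -10107
  a_11 = -1·-10107 + 3·3897 + -3·-1494 = 26280
  a_12 = -1·26280 + 3·-10107 + -3·3897 = -68292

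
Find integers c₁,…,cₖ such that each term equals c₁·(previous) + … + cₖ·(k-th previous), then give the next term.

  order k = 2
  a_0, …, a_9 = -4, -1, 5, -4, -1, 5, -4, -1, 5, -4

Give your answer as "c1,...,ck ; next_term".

-1,-1 ; -1

  a_2 = -1·-1 + -1·-4 = 5
  a_3 = -1·5 + -1·-1 = -4
  a_4 = -1·-4 + -1·5 = -1
  a_5 = -1·-1 + -1·-4 = 5
  a_6 = -1·5 + -1·-1 = -4
  a_7 = -1·-4 + -1·5 = -1
  a_8 = -1·-1 + -1·-4 = 5
  a_9 = -1·5 + -1·-1 = -4
  a_10 = -1·-4 + -1·5 = -1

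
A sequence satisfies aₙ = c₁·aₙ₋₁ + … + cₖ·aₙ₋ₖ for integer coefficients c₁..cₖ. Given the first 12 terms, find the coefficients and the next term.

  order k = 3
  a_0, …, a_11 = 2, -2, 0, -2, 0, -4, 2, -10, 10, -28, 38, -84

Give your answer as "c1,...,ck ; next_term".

-1,2,1 ; 132

  a_3 = -1·0 + 2·-2 + 1·2 = -2
  a_4 = -1·-2 + 2·0 + 1·-2 = 0
  a_5 = -1·0 + 2·-2 + 1·0 = -4
  a_6 = -1·-4 + 2·0 + 1·-2 = 2
  a_7 = -1·2 + 2·-4 + 1·0 = -10
  a_8 = -1·-10 + 2·2 + 1·-4 = 10
  a_9 = -1·10 + 2·-10 + 1·2 = -28
  a_10 = -1·-28 + 2·10 + 1·-10 = 38
  a_11 = -1·38 + 2·-28 + 1·10 = -84
  a_12 = -1·-84 + 2·38 + 1·-28 = 132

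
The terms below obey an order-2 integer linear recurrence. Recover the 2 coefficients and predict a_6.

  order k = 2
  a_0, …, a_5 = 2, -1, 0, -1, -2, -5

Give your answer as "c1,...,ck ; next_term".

2,1 ; -12

  a_2 = 2·-1 + 1·2 = 0
  a_3 = 2·0 + 1·-1 = -1
  a_4 = 2·-1 + 1·0 = -2
  a_5 = 2·-2 + 1·-1 = -5
  a_6 = 2·-5 + 1·-2 = -12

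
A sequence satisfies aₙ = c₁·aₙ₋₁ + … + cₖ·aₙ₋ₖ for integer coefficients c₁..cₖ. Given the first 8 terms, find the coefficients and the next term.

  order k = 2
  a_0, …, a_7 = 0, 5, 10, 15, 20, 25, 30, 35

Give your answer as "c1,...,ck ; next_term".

2,-1 ; 40

  a_2 = 2·5 + -1·0 = 10
  a_3 = 2·10 + -1·5 = 15
  a_4 = 2·15 + -1·10 = 20
  a_5 = 2·20 + -1·15 = 25
  a_6 = 2·25 + -1·20 = 30
  a_7 = 2·30 + -1·25 = 35
  a_8 = 2·35 + -1·30 = 40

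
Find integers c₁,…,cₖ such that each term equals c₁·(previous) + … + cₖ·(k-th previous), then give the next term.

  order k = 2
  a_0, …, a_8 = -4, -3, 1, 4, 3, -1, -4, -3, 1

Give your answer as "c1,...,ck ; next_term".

  a_2 = 1·-3 + -1·-4 = 1
  a_3 = 1·1 + -1·-3 = 4
  a_4 = 1·4 + -1·1 = 3
  a_5 = 1·3 + -1·4 = -1
  a_6 = 1·-1 + -1·3 = -4
  a_7 = 1·-4 + -1·-1 = -3
  a_8 = 1·-3 + -1·-4 = 1
  a_9 = 1·1 + -1·-3 = 4

1,-1 ; 4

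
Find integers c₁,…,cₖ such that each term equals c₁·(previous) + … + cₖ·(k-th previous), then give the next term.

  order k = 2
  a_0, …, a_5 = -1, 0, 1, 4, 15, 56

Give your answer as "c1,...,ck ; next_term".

4,-1 ; 209

  a_2 = 4·0 + -1·-1 = 1
  a_3 = 4·1 + -1·0 = 4
  a_4 = 4·4 + -1·1 = 15
  a_5 = 4·15 + -1·4 = 56
  a_6 = 4·56 + -1·15 = 209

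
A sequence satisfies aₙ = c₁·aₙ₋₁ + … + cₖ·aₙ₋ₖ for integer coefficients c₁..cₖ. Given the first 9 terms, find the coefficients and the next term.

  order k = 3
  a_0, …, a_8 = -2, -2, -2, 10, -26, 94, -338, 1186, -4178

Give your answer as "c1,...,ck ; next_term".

  a_3 = -3·-2 + 1·-2 + -3·-2 = 10
  a_4 = -3·10 + 1·-2 + -3·-2 = -26
  a_5 = -3·-26 + 1·10 + -3·-2 = 94
  a_6 = -3·94 + 1·-26 + -3·10 = -338
  a_7 = -3·-338 + 1·94 + -3·-26 = 1186
  a_8 = -3·1186 + 1·-338 + -3·94 = -4178
  a_9 = -3·-4178 + 1·1186 + -3·-338 = 14734

-3,1,-3 ; 14734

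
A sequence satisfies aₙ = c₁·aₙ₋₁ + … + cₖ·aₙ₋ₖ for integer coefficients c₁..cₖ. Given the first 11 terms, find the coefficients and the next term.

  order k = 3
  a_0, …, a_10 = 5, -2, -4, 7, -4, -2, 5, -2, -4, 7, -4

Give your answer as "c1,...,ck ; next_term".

-2,-2,-1 ; -2

  a_3 = -2·-4 + -2·-2 + -1·5 = 7
  a_4 = -2·7 + -2·-4 + -1·-2 = -4
  a_5 = -2·-4 + -2·7 + -1·-4 = -2
  a_6 = -2·-2 + -2·-4 + -1·7 = 5
  a_7 = -2·5 + -2·-2 + -1·-4 = -2
  a_8 = -2·-2 + -2·5 + -1·-2 = -4
  a_9 = -2·-4 + -2·-2 + -1·5 = 7
  a_10 = -2·7 + -2·-4 + -1·-2 = -4
  a_11 = -2·-4 + -2·7 + -1·-4 = -2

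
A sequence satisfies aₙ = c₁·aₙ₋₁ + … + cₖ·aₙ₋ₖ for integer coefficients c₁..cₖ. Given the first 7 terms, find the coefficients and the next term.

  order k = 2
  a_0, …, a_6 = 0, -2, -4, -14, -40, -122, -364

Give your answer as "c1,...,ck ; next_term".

2,3 ; -1094

  a_2 = 2·-2 + 3·0 = -4
  a_3 = 2·-4 + 3·-2 = -14
  a_4 = 2·-14 + 3·-4 = -40
  a_5 = 2·-40 + 3·-14 = -122
  a_6 = 2·-122 + 3·-40 = -364
  a_7 = 2·-364 + 3·-122 = -1094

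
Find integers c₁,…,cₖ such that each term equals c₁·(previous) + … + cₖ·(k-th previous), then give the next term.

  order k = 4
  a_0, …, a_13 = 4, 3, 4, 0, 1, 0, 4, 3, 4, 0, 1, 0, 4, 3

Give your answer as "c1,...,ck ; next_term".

1,0,-1,1 ; 4

  a_4 = 1·0 + 0·4 + -1·3 + 1·4 = 1
  a_5 = 1·1 + 0·0 + -1·4 + 1·3 = 0
  a_6 = 1·0 + 0·1 + -1·0 + 1·4 = 4
  a_7 = 1·4 + 0·0 + -1·1 + 1·0 = 3
  a_8 = 1·3 + 0·4 + -1·0 + 1·1 = 4
  a_9 = 1·4 + 0·3 + -1·4 + 1·0 = 0
  a_10 = 1·0 + 0·4 + -1·3 + 1·4 = 1
  a_11 = 1·1 + 0·0 + -1·4 + 1·3 = 0
  a_12 = 1·0 + 0·1 + -1·0 + 1·4 = 4
  a_13 = 1·4 + 0·0 + -1·1 + 1·0 = 3
  a_14 = 1·3 + 0·4 + -1·0 + 1·1 = 4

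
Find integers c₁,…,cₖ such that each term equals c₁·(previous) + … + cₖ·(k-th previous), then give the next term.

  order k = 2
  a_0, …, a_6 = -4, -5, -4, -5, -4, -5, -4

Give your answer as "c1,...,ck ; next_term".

  a_2 = 0·-5 + 1·-4 = -4
  a_3 = 0·-4 + 1·-5 = -5
  a_4 = 0·-5 + 1·-4 = -4
  a_5 = 0·-4 + 1·-5 = -5
  a_6 = 0·-5 + 1·-4 = -4
  a_7 = 0·-4 + 1·-5 = -5

0,1 ; -5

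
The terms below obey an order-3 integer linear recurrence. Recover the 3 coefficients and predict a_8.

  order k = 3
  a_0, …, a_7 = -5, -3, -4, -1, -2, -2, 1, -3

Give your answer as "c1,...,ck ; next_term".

  a_3 = -1·-4 + 0·-3 + 1·-5 = -1
  a_4 = -1·-1 + 0·-4 + 1·-3 = -2
  a_5 = -1·-2 + 0·-1 + 1·-4 = -2
  a_6 = -1·-2 + 0·-2 + 1·-1 = 1
  a_7 = -1·1 + 0·-2 + 1·-2 = -3
  a_8 = -1·-3 + 0·1 + 1·-2 = 1

-1,0,1 ; 1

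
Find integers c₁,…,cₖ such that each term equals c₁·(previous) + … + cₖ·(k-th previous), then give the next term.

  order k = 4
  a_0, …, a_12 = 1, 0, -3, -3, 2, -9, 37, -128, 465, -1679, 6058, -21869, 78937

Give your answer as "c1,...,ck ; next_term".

  a_4 = -3·-3 + 2·-3 + -1·0 + -1·1 = 2
  a_5 = -3·2 + 2·-3 + -1·-3 + -1·0 = -9
  a_6 = -3·-9 + 2·2 + -1·-3 + -1·-3 = 37
  a_7 = -3·37 + 2·-9 + -1·2 + -1·-3 = -128
  a_8 = -3·-128 + 2·37 + -1·-9 + -1·2 = 465
  a_9 = -3·465 + 2·-128 + -1·37 + -1·-9 = -1679
  a_10 = -3·-1679 + 2·465 + -1·-128 + -1·37 = 6058
  a_11 = -3·6058 + 2·-1679 + -1·465 + -1·-128 = -21869
  a_12 = -3·-21869 + 2·6058 + -1·-1679 + -1·465 = 78937
  a_13 = -3·78937 + 2·-21869 + -1·6058 + -1·-1679 = -284928

-3,2,-1,-1 ; -284928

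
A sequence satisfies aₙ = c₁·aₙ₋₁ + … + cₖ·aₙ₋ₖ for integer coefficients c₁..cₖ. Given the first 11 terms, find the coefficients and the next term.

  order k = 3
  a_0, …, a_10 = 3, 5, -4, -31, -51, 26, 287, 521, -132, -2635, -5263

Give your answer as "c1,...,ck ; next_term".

  a_3 = 2·-4 + -4·5 + -1·3 = -31
  a_4 = 2·-31 + -4·-4 + -1·5 = -51
  a_5 = 2·-51 + -4·-31 + -1·-4 = 26
  a_6 = 2·26 + -4·-51 + -1·-31 = 287
  a_7 = 2·287 + -4·26 + -1·-51 = 521
  a_8 = 2·521 + -4·287 + -1·26 = -132
  a_9 = 2·-132 + -4·521 + -1·287 = -2635
  a_10 = 2·-2635 + -4·-132 + -1·521 = -5263
  a_11 = 2·-5263 + -4·-2635 + -1·-132 = 146

2,-4,-1 ; 146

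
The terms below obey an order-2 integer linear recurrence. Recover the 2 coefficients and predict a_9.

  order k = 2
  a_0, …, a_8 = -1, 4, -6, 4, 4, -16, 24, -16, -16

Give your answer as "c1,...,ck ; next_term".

-2,-2 ; 64

  a_2 = -2·4 + -2·-1 = -6
  a_3 = -2·-6 + -2·4 = 4
  a_4 = -2·4 + -2·-6 = 4
  a_5 = -2·4 + -2·4 = -16
  a_6 = -2·-16 + -2·4 = 24
  a_7 = -2·24 + -2·-16 = -16
  a_8 = -2·-16 + -2·24 = -16
  a_9 = -2·-16 + -2·-16 = 64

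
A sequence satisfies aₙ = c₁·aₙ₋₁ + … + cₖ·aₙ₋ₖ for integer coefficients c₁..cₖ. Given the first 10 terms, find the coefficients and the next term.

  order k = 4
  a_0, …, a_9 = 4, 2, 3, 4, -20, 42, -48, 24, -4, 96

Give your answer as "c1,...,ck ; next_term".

  a_4 = -3·4 + -4·3 + -2·2 + 2·4 = -20
  a_5 = -3·-20 + -4·4 + -2·3 + 2·2 = 42
  a_6 = -3·42 + -4·-20 + -2·4 + 2·3 = -48
  a_7 = -3·-48 + -4·42 + -2·-20 + 2·4 = 24
  a_8 = -3·24 + -4·-48 + -2·42 + 2·-20 = -4
  a_9 = -3·-4 + -4·24 + -2·-48 + 2·42 = 96
  a_10 = -3·96 + -4·-4 + -2·24 + 2·-48 = -416

-3,-4,-2,2 ; -416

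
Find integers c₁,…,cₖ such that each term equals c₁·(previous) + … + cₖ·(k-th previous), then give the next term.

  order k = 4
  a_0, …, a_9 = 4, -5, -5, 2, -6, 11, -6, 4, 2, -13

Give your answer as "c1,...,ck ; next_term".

-1,0,0,-1 ; 19

  a_4 = -1·2 + 0·-5 + 0·-5 + -1·4 = -6
  a_5 = -1·-6 + 0·2 + 0·-5 + -1·-5 = 11
  a_6 = -1·11 + 0·-6 + 0·2 + -1·-5 = -6
  a_7 = -1·-6 + 0·11 + 0·-6 + -1·2 = 4
  a_8 = -1·4 + 0·-6 + 0·11 + -1·-6 = 2
  a_9 = -1·2 + 0·4 + 0·-6 + -1·11 = -13
  a_10 = -1·-13 + 0·2 + 0·4 + -1·-6 = 19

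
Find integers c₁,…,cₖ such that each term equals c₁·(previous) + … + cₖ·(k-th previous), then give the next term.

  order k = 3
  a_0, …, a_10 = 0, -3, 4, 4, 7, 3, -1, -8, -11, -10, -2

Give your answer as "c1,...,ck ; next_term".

  a_3 = 1·4 + 0·-3 + -1·0 = 4
  a_4 = 1·4 + 0·4 + -1·-3 = 7
  a_5 = 1·7 + 0·4 + -1·4 = 3
  a_6 = 1·3 + 0·7 + -1·4 = -1
  a_7 = 1·-1 + 0·3 + -1·7 = -8
  a_8 = 1·-8 + 0·-1 + -1·3 = -11
  a_9 = 1·-11 + 0·-8 + -1·-1 = -10
  a_10 = 1·-10 + 0·-11 + -1·-8 = -2
  a_11 = 1·-2 + 0·-10 + -1·-11 = 9

1,0,-1 ; 9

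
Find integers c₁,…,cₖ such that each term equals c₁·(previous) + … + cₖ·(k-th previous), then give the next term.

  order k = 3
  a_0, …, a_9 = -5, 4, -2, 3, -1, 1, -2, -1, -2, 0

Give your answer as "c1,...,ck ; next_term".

1,0,-1 ; 1

  a_3 = 1·-2 + 0·4 + -1·-5 = 3
  a_4 = 1·3 + 0·-2 + -1·4 = -1
  a_5 = 1·-1 + 0·3 + -1·-2 = 1
  a_6 = 1·1 + 0·-1 + -1·3 = -2
  a_7 = 1·-2 + 0·1 + -1·-1 = -1
  a_8 = 1·-1 + 0·-2 + -1·1 = -2
  a_9 = 1·-2 + 0·-1 + -1·-2 = 0
  a_10 = 1·0 + 0·-2 + -1·-1 = 1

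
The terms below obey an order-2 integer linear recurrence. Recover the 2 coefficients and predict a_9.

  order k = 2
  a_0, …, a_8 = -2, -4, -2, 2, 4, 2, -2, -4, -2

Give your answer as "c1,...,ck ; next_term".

  a_2 = 1·-4 + -1·-2 = -2
  a_3 = 1·-2 + -1·-4 = 2
  a_4 = 1·2 + -1·-2 = 4
  a_5 = 1·4 + -1·2 = 2
  a_6 = 1·2 + -1·4 = -2
  a_7 = 1·-2 + -1·2 = -4
  a_8 = 1·-4 + -1·-2 = -2
  a_9 = 1·-2 + -1·-4 = 2

1,-1 ; 2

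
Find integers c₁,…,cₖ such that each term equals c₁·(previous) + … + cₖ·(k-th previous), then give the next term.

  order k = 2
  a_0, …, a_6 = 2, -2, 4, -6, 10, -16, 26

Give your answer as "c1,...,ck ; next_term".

  a_2 = -1·-2 + 1·2 = 4
  a_3 = -1·4 + 1·-2 = -6
  a_4 = -1·-6 + 1·4 = 10
  a_5 = -1·10 + 1·-6 = -16
  a_6 = -1·-16 + 1·10 = 26
  a_7 = -1·26 + 1·-16 = -42

-1,1 ; -42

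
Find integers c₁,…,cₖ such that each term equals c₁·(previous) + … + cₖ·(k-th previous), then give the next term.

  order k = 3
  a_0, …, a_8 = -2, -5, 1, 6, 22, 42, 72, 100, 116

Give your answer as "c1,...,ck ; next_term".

2,0,-2 ; 88

  a_3 = 2·1 + 0·-5 + -2·-2 = 6
  a_4 = 2·6 + 0·1 + -2·-5 = 22
  a_5 = 2·22 + 0·6 + -2·1 = 42
  a_6 = 2·42 + 0·22 + -2·6 = 72
  a_7 = 2·72 + 0·42 + -2·22 = 100
  a_8 = 2·100 + 0·72 + -2·42 = 116
  a_9 = 2·116 + 0·100 + -2·72 = 88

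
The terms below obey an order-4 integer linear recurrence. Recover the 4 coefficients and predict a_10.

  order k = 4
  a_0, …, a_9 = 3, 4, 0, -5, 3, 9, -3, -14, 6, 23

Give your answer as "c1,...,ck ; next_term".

0,-1,0,1 ; -9

  a_4 = 0·-5 + -1·0 + 0·4 + 1·3 = 3
  a_5 = 0·3 + -1·-5 + 0·0 + 1·4 = 9
  a_6 = 0·9 + -1·3 + 0·-5 + 1·0 = -3
  a_7 = 0·-3 + -1·9 + 0·3 + 1·-5 = -14
  a_8 = 0·-14 + -1·-3 + 0·9 + 1·3 = 6
  a_9 = 0·6 + -1·-14 + 0·-3 + 1·9 = 23
  a_10 = 0·23 + -1·6 + 0·-14 + 1·-3 = -9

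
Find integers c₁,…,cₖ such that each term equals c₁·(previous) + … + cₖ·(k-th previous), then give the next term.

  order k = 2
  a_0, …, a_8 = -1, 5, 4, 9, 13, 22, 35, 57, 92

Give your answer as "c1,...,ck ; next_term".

1,1 ; 149

  a_2 = 1·5 + 1·-1 = 4
  a_3 = 1·4 + 1·5 = 9
  a_4 = 1·9 + 1·4 = 13
  a_5 = 1·13 + 1·9 = 22
  a_6 = 1·22 + 1·13 = 35
  a_7 = 1·35 + 1·22 = 57
  a_8 = 1·57 + 1·35 = 92
  a_9 = 1·92 + 1·57 = 149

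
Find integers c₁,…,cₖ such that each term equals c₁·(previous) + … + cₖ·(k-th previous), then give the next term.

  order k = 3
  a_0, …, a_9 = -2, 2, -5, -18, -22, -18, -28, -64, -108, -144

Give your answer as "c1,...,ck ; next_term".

  a_3 = 2·-5 + -2·2 + 2·-2 = -18
  a_4 = 2·-18 + -2·-5 + 2·2 = -22
  a_5 = 2·-22 + -2·-18 + 2·-5 = -18
  a_6 = 2·-18 + -2·-22 + 2·-18 = -28
  a_7 = 2·-28 + -2·-18 + 2·-22 = -64
  a_8 = 2·-64 + -2·-28 + 2·-18 = -108
  a_9 = 2·-108 + -2·-64 + 2·-28 = -144
  a_10 = 2·-144 + -2·-108 + 2·-64 = -200

2,-2,2 ; -200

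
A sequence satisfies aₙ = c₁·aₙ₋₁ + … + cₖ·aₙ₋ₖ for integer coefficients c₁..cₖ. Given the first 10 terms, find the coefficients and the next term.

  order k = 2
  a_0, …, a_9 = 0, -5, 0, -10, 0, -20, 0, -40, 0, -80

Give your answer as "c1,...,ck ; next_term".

  a_2 = 0·-5 + 2·0 = 0
  a_3 = 0·0 + 2·-5 = -10
  a_4 = 0·-10 + 2·0 = 0
  a_5 = 0·0 + 2·-10 = -20
  a_6 = 0·-20 + 2·0 = 0
  a_7 = 0·0 + 2·-20 = -40
  a_8 = 0·-40 + 2·0 = 0
  a_9 = 0·0 + 2·-40 = -80
  a_10 = 0·-80 + 2·0 = 0

0,2 ; 0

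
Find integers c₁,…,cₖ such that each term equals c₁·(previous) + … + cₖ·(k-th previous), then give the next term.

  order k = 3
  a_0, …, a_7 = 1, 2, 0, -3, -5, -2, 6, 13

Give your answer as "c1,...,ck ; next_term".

  a_3 = 1·0 + -1·2 + -1·1 = -3
  a_4 = 1·-3 + -1·0 + -1·2 = -5
  a_5 = 1·-5 + -1·-3 + -1·0 = -2
  a_6 = 1·-2 + -1·-5 + -1·-3 = 6
  a_7 = 1·6 + -1·-2 + -1·-5 = 13
  a_8 = 1·13 + -1·6 + -1·-2 = 9

1,-1,-1 ; 9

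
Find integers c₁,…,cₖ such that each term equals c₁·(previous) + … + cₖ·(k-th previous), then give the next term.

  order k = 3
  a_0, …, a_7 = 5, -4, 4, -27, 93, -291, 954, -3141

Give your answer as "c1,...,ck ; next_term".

  a_3 = -3·4 + 0·-4 + -3·5 = -27
  a_4 = -3·-27 + 0·4 + -3·-4 = 93
  a_5 = -3·93 + 0·-27 + -3·4 = -291
  a_6 = -3·-291 + 0·93 + -3·-27 = 954
  a_7 = -3·954 + 0·-291 + -3·93 = -3141
  a_8 = -3·-3141 + 0·954 + -3·-291 = 10296

-3,0,-3 ; 10296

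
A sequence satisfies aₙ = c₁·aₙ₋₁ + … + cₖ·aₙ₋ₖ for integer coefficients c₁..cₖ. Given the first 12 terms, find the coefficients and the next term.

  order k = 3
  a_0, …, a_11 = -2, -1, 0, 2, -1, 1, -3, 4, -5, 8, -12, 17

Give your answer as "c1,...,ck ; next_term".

  a_3 = -1·0 + 0·-1 + -1·-2 = 2
  a_4 = -1·2 + 0·0 + -1·-1 = -1
  a_5 = -1·-1 + 0·2 + -1·0 = 1
  a_6 = -1·1 + 0·-1 + -1·2 = -3
  a_7 = -1·-3 + 0·1 + -1·-1 = 4
  a_8 = -1·4 + 0·-3 + -1·1 = -5
  a_9 = -1·-5 + 0·4 + -1·-3 = 8
  a_10 = -1·8 + 0·-5 + -1·4 = -12
  a_11 = -1·-12 + 0·8 + -1·-5 = 17
  a_12 = -1·17 + 0·-12 + -1·8 = -25

-1,0,-1 ; -25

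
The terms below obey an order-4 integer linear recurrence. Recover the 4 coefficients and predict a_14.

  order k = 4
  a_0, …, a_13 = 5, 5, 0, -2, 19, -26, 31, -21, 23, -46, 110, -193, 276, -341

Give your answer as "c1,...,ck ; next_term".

  a_4 = -2·-2 + -1·0 + 1·5 + 2·5 = 19
  a_5 = -2·19 + -1·-2 + 1·0 + 2·5 = -26
  a_6 = -2·-26 + -1·19 + 1·-2 + 2·0 = 31
  a_7 = -2·31 + -1·-26 + 1·19 + 2·-2 = -21
  a_8 = -2·-21 + -1·31 + 1·-26 + 2·19 = 23
  a_9 = -2·23 + -1·-21 + 1·31 + 2·-26 = -46
  a_10 = -2·-46 + -1·23 + 1·-21 + 2·31 = 110
  a_11 = -2·110 + -1·-46 + 1·23 + 2·-21 = -193
  a_12 = -2·-193 + -1·110 + 1·-46 + 2·23 = 276
  a_13 = -2·276 + -1·-193 + 1·110 + 2·-46 = -341
  a_14 = -2·-341 + -1·276 + 1·-193 + 2·110 = 433

-2,-1,1,2 ; 433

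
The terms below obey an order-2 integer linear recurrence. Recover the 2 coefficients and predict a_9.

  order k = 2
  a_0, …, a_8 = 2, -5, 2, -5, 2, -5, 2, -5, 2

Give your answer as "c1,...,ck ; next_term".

  a_2 = 0·-5 + 1·2 = 2
  a_3 = 0·2 + 1·-5 = -5
  a_4 = 0·-5 + 1·2 = 2
  a_5 = 0·2 + 1·-5 = -5
  a_6 = 0·-5 + 1·2 = 2
  a_7 = 0·2 + 1·-5 = -5
  a_8 = 0·-5 + 1·2 = 2
  a_9 = 0·2 + 1·-5 = -5

0,1 ; -5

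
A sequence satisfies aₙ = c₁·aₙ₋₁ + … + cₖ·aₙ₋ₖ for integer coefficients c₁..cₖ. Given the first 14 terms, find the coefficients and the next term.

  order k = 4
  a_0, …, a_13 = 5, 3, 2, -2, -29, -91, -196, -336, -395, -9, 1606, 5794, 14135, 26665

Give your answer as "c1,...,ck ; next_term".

3,-3,1,-4 ; 36960

  a_4 = 3·-2 + -3·2 + 1·3 + -4·5 = -29
  a_5 = 3·-29 + -3·-2 + 1·2 + -4·3 = -91
  a_6 = 3·-91 + -3·-29 + 1·-2 + -4·2 = -196
  a_7 = 3·-196 + -3·-91 + 1·-29 + -4·-2 = -336
  a_8 = 3·-336 + -3·-196 + 1·-91 + -4·-29 = -395
  a_9 = 3·-395 + -3·-336 + 1·-196 + -4·-91 = -9
  a_10 = 3·-9 + -3·-395 + 1·-336 + -4·-196 = 1606
  a_11 = 3·1606 + -3·-9 + 1·-395 + -4·-336 = 5794
  a_12 = 3·5794 + -3·1606 + 1·-9 + -4·-395 = 14135
  a_13 = 3·14135 + -3·5794 + 1·1606 + -4·-9 = 26665
  a_14 = 3·26665 + -3·14135 + 1·5794 + -4·1606 = 36960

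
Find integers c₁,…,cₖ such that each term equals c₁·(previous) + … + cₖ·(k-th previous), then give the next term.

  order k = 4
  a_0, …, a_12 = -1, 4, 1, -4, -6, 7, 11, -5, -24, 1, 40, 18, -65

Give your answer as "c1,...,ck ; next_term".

  a_4 = 0·-4 + -1·1 + -1·4 + 1·-1 = -6
  a_5 = 0·-6 + -1·-4 + -1·1 + 1·4 = 7
  a_6 = 0·7 + -1·-6 + -1·-4 + 1·1 = 11
  a_7 = 0·11 + -1·7 + -1·-6 + 1·-4 = -5
  a_8 = 0·-5 + -1·11 + -1·7 + 1·-6 = -24
  a_9 = 0·-24 + -1·-5 + -1·11 + 1·7 = 1
  a_10 = 0·1 + -1·-24 + -1·-5 + 1·11 = 40
  a_11 = 0·40 + -1·1 + -1·-24 + 1·-5 = 18
  a_12 = 0·18 + -1·40 + -1·1 + 1·-24 = -65
  a_13 = 0·-65 + -1·18 + -1·40 + 1·1 = -57

0,-1,-1,1 ; -57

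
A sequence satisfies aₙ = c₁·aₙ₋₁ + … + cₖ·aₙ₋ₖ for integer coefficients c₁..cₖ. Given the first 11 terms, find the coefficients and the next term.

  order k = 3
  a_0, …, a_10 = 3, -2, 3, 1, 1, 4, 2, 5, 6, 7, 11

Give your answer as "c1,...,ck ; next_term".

  a_3 = 0·3 + 1·-2 + 1·3 = 1
  a_4 = 0·1 + 1·3 + 1·-2 = 1
  a_5 = 0·1 + 1·1 + 1·3 = 4
  a_6 = 0·4 + 1·1 + 1·1 = 2
  a_7 = 0·2 + 1·4 + 1·1 = 5
  a_8 = 0·5 + 1·2 + 1·4 = 6
  a_9 = 0·6 + 1·5 + 1·2 = 7
  a_10 = 0·7 + 1·6 + 1·5 = 11
  a_11 = 0·11 + 1·7 + 1·6 = 13

0,1,1 ; 13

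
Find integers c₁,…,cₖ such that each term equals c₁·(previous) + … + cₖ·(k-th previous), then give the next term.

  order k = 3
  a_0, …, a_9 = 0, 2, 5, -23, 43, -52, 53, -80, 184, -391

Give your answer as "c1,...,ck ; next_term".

  a_3 = -3·5 + -4·2 + -3·0 = -23
  a_4 = -3·-23 + -4·5 + -3·2 = 43
  a_5 = -3·43 + -4·-23 + -3·5 = -52
  a_6 = -3·-52 + -4·43 + -3·-23 = 53
  a_7 = -3·53 + -4·-52 + -3·43 = -80
  a_8 = -3·-80 + -4·53 + -3·-52 = 184
  a_9 = -3·184 + -4·-80 + -3·53 = -391
  a_10 = -3·-391 + -4·184 + -3·-80 = 677

-3,-4,-3 ; 677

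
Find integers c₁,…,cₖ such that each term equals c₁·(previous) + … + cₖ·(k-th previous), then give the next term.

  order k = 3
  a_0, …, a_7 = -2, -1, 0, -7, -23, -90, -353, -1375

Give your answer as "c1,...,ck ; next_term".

  a_3 = 3·0 + 3·-1 + 2·-2 = -7
  a_4 = 3·-7 + 3·0 + 2·-1 = -23
  a_5 = 3·-23 + 3·-7 + 2·0 = -90
  a_6 = 3·-90 + 3·-23 + 2·-7 = -353
  a_7 = 3·-353 + 3·-90 + 2·-23 = -1375
  a_8 = 3·-1375 + 3·-353 + 2·-90 = -5364

3,3,2 ; -5364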